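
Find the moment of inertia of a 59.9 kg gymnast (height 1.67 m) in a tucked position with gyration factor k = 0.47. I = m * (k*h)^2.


Radius of gyration = 0.47 * 1.67 = 0.7849 m
I = 59.9 * 0.7849^2
= 59.9 * 0.616068
= 36.902 kg*m^2

36.902 kg*m^2


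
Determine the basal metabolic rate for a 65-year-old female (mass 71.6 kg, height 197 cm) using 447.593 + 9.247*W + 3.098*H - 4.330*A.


BMR = 447.593 + 9.247*71.6 + 3.098*197 - 4.330*65
= 1438.53 kcal/day

1438.53 kcal/day


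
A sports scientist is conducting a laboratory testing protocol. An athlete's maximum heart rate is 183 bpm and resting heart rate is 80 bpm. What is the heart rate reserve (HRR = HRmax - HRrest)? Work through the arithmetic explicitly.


HRR = HRmax - HRrest
= 183 - 80
= 103 bpm

103 bpm


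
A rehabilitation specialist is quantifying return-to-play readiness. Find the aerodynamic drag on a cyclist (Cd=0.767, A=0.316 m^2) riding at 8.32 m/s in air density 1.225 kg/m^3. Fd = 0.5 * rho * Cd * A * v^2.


Fd = 0.5 * 1.225 * 0.767 * 0.316 * 8.32^2
= 0.5 * 1.225 * 0.767 * 0.316 * 69.2224
= 10.276 N

10.276 N


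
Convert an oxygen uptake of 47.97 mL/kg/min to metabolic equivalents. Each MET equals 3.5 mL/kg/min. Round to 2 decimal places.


One MET = 3.5 mL/kg/min
Number of METs = 47.97 / 3.5
= 13.71 METs

13.71 METs


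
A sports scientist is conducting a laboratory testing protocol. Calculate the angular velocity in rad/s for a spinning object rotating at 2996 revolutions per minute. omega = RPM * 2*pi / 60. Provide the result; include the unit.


omega = RPM * 2*pi / 60
= 2996 * 6.28318531 / 60
= 313.74 rad/s

313.74 rad/s


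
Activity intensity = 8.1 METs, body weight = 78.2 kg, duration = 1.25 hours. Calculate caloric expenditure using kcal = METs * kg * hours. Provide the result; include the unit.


kcal = 8.1 * 78.2 * 1.25
= 633.42 * 1.25
= 791.78 kcal

791.78 kcal


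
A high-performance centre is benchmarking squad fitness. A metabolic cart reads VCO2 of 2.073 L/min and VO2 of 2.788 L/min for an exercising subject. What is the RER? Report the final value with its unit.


RER = VCO2 / VO2 = 2.073 / 2.788 = 0.7435

0.7435


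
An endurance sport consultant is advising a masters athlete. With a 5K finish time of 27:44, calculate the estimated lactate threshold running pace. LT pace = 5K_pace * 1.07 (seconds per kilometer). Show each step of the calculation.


Race duration = 1664 s for 5 km
Average pace = 1664 / 5 = 332.8 s/km
LT pace = 332.8 * 1.07
= 356.1 s/km

356.1 s/km


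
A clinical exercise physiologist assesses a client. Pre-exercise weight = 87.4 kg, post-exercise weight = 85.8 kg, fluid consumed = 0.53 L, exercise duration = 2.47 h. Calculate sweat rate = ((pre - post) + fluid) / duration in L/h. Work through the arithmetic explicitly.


Weight loss = 87.4 - 85.8 = 1.6 kg (approx L)
Total sweat = 1.6 + 0.53 = 2.13 L
Sweat rate = 2.13 / 2.47 = 0.862 L/h

0.862 L/h


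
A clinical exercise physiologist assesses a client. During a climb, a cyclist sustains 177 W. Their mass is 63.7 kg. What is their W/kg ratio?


Power-to-weight = 177 W / 63.7 kg
= 2.779 W/kg

2.779 W/kg


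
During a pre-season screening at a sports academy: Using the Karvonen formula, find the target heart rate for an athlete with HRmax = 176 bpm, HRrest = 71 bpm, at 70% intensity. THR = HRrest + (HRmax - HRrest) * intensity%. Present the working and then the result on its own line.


HRR = 176 - 71 = 105
THR = 71 + 105 * 0.7
= 71 + 73.5
= 144.5 bpm

144.5 bpm


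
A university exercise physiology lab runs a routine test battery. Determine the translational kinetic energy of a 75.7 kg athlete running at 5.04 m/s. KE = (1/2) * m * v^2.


KE = 0.5 * m * v^2
= 0.5 * 75.7 * 5.04^2
= 0.5 * 75.7 * 25.4016
= 961.45 J

961.45 J


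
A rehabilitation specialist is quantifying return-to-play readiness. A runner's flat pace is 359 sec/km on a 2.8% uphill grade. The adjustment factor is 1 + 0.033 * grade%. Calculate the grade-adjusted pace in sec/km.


Factor = 1 + 0.033 * 2.8 = 1.0924
Adjusted pace = 359 * 1.0924
= 392.17 sec/km

392.17 s/km


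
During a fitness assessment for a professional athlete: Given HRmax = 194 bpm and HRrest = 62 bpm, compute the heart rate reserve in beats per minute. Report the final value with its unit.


Heart rate reserve = maximum HR minus resting HR
HRR = 194 - 62 = 132 bpm

132 bpm


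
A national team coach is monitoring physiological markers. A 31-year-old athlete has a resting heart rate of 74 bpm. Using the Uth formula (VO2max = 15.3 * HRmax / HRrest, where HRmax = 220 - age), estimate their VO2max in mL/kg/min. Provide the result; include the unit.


HRmax = 220 - 31 = 189 bpm
Ratio = HRmax / HRrest = 189 / 74 = 2.5541
VO2max = 15.3 * 2.5541 = 39.08 mL/kg/min

39.08 mL/kg/min


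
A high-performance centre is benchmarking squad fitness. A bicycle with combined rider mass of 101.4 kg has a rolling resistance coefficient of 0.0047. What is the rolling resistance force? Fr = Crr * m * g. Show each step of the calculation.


Fr = 0.0047 * 101.4 * 9.81
= 0.47658 * 9.81
= 4.675 N

4.675 N


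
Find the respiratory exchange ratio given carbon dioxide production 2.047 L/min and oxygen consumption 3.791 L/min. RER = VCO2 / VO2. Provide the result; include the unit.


VCO2 = 2.047 L/min
VO2 = 3.791 L/min
RER = 2.047 / 3.791 = 0.54

0.54


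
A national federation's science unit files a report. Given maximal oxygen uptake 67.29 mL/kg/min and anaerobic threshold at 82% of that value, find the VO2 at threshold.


Percentage as decimal = 0.82
VO2 at AT = 67.29 * 0.82 = 55.18 mL/kg/min

55.18 mL/kg/min


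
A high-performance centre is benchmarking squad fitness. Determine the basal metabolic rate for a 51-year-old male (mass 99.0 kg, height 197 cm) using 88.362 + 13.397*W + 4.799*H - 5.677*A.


BMR = 88.362 + 13.397*99.0 + 4.799*197 - 5.677*51
= 2070.54 kcal/day

2070.54 kcal/day


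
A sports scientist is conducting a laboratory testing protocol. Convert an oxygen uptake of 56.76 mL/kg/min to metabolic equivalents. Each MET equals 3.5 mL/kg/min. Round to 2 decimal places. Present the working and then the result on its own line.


One MET = 3.5 mL/kg/min
Number of METs = 56.76 / 3.5
= 16.22 METs

16.22 METs


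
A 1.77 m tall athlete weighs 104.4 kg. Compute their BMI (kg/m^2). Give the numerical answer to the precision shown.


height^2 = 3.1329 m^2
BMI = 104.4 / 3.1329 = 33.32 kg/m^2

33.32 kg/m^2


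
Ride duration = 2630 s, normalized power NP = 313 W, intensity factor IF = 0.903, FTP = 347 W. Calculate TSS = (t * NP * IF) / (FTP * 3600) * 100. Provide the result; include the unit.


Numerator = 2630 * 313 * 0.903 = 743340.57
Denominator = 347 * 3600 = 1249200
TSS = 743340.57 / 1249200 * 100
= 59.51

59.51 TSS


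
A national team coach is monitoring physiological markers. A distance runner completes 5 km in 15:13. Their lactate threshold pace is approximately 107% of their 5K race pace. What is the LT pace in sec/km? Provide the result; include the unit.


Convert to seconds: 15 min 13 s = 913 s
Pace per km = 913 / 5 = 182.6 s/km
LT pace = 182.6 * 1.07 = 195.38 s/km

195.38 s/km


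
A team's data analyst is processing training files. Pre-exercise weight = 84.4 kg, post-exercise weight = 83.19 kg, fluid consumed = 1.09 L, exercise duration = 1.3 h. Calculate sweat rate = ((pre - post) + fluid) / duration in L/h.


Weight loss = 84.4 - 83.19 = 1.21 kg (approx L)
Total sweat = 1.21 + 1.09 = 2.3 L
Sweat rate = 2.3 / 1.3 = 1.769 L/h

1.769 L/h


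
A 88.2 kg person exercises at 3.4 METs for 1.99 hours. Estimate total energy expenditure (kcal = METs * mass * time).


Energy = METs * mass(kg) * time(h)
= 3.4 * 88.2 * 1.99
= 596.76 kcal

596.76 kcal


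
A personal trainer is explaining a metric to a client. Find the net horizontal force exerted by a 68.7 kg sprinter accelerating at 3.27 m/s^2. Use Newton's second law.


Newton's second law: F = m * a
F = 68.7 * 3.27 = 224.65 N

224.65 N


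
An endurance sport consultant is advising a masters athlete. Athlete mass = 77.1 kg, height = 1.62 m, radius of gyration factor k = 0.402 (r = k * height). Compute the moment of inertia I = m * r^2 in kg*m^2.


r = k * height = 0.402 * 1.62 = 0.65124 m
r^2 = 0.65124^2 = 0.424114
I = 77.1 * 0.424114 = 32.699 kg*m^2

32.699 kg*m^2


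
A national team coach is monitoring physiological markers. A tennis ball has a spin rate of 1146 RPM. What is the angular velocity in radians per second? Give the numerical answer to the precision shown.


Convert RPM to rad/s: multiply by 2*pi and divide by 60
omega = 1146 * 2 * pi / 60
= 120.009 rad/s

120.009 rad/s


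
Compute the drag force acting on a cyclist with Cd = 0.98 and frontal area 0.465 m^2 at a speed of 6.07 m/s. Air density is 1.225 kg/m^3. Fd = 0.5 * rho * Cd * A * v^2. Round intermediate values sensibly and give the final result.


Step 1: v^2 = 36.8449
Step 2: Fd = 0.5 * 1.225 * 0.98 * 0.465 * 36.8449
= 10.284 N

10.284 N


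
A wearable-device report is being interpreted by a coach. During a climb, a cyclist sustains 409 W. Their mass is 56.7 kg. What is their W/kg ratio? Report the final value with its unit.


Power-to-weight = 409 W / 56.7 kg
= 7.213 W/kg

7.213 W/kg


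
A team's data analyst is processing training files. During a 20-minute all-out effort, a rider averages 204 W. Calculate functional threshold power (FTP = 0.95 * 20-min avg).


FTP = 0.95 * 204
= 193.8 W

193.8 W


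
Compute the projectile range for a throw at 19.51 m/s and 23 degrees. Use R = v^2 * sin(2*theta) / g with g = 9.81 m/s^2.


Two times the angle = 46 degrees
sin(46) = 0.71934
R = 380.6401 * 0.71934 / 9.81 = 27.911 m

27.911 m


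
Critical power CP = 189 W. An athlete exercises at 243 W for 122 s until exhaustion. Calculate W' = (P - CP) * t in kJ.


P - CP = 243 - 189 = 54 W
W' = 54 * 122 = 6588 J
= 6588 / 1000 = 6.588 kJ

6.588 kJ


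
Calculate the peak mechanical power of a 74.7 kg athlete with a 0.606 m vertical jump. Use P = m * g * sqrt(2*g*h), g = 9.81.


First, sqrt(2gh) = sqrt(2 * 9.81 * 0.606)
= sqrt(11.88972) = 3.448147 m/s
Power = 74.7 * 9.81 * 3.448147 = 2526.83 W

2526.83 W


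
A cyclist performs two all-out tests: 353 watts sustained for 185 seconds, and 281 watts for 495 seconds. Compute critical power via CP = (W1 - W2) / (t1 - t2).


W1 = P1 * t1 = 353 * 185 = 65305 J
W2 = P2 * t2 = 281 * 495 = 139095 J
CP = (65305 - 139095) / (185 - 495)
= 238.03 W

238.03 W


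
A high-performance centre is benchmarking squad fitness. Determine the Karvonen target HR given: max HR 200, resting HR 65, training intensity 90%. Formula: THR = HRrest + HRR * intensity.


HRR = HRmax - HRrest = 200 - 65 = 135
THR = 65 + 135 * 0.9
= 186.5 bpm

186.5 bpm


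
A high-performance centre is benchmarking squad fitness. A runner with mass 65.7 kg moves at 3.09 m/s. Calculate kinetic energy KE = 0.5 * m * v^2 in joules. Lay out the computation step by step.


v^2 = 3.09^2 = 9.5481
KE = 0.5 * 65.7 * 9.5481
= 313.66 J

313.66 J


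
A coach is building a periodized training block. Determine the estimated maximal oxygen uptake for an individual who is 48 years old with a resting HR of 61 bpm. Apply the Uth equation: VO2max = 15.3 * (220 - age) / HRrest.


HRmax = 220 - 48 = 172
VO2max = 15.3 * (172 / 61)
= 15.3 * 2.8197
= 43.14 mL/kg/min

43.14 mL/kg/min


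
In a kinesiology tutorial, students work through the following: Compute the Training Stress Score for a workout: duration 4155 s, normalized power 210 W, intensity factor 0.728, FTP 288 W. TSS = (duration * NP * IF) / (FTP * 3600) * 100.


Product = 4155 * 210 * 0.728 = 635216.4
Base = 288 * 3600 = 1036800
TSS = 635216.4 / 1036800 * 100 = 61.27

61.27 TSS


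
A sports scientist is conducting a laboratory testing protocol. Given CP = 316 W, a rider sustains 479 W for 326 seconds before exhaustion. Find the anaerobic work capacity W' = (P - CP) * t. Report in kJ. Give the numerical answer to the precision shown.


Excess power = 479 - 316 = 163 W
Work above CP = 163 * 326 = 53138 J
W' = 53.138 kJ

53.138 kJ


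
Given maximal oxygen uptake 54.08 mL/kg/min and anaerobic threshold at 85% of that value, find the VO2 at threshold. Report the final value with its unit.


Percentage as decimal = 0.85
VO2 at AT = 54.08 * 0.85 = 45.97 mL/kg/min

45.97 mL/kg/min


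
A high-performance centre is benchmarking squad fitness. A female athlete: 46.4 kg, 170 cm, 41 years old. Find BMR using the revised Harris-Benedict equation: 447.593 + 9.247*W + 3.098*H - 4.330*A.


Intercept = 447.593
Weight contribution = 9.247 * 46.4 = 429.0608
Height contribution = 3.098 * 170 = 526.66
Age contribution = 4.33 * 41 = 177.53
BMR = 447.593 + 429.0608 + 526.66 - 177.53
= 1225.78 kcal/day

1225.78 kcal/day


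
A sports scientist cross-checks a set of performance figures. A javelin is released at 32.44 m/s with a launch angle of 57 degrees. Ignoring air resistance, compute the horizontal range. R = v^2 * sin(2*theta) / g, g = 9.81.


Launch speed squared = 1052.3536
sin(2 * 57 deg) = 0.913545
Range = 1052.3536 * 0.913545 / 9.81
= 97.999 m

97.999 m


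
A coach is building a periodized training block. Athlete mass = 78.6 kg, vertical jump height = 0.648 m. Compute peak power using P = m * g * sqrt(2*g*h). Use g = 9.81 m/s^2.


sqrt(2 * 9.81 * 0.648) = sqrt(12.71376) = 3.565636 m/s
P = 78.6 * 9.81 * 3.565636
= 2749.34 W

2749.34 W


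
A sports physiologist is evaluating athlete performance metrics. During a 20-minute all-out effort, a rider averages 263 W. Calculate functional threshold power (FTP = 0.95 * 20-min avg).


FTP = 0.95 * 263
= 249.85 W

249.85 W


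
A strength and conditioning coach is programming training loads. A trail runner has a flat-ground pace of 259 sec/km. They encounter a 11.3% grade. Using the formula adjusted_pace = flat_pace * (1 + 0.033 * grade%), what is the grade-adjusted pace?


Grade factor = 1 + 0.033 * 11.3 = 1.3729
Adjusted = 259 * 1.3729 = 355.58 sec/km

355.58 s/km


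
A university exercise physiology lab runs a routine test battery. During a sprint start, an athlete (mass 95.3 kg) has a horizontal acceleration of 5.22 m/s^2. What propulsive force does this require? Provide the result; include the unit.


Propulsive force = mass * acceleration
= 95.3 kg * 5.22 m/s^2
= 497.47 N

497.47 N


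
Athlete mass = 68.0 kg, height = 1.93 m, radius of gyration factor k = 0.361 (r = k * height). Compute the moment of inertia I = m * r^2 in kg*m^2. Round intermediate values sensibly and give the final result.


r = k * height = 0.361 * 1.93 = 0.69673 m
r^2 = 0.69673^2 = 0.485433
I = 68.0 * 0.485433 = 33.009 kg*m^2

33.009 kg*m^2


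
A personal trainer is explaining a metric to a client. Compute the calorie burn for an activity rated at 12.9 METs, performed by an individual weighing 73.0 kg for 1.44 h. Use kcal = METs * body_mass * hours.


Product of METs and mass = 12.9 * 73.0 = 941.7
Total kcal = 941.7 * 1.44 = 1356.05 kcal

1356.05 kcal


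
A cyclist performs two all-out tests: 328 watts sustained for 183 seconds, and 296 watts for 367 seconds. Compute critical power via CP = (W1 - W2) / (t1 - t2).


W1 = P1 * t1 = 328 * 183 = 60024 J
W2 = P2 * t2 = 296 * 367 = 108632 J
CP = (60024 - 108632) / (183 - 367)
= 264.17 W

264.17 W


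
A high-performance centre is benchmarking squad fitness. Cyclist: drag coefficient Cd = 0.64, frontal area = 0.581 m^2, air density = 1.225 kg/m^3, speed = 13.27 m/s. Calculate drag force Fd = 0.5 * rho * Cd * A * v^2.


v^2 = 13.27^2 = 176.0929
Fd = 0.5 * 1.225 * 0.64 * 0.581 * 176.0929
= 40.106 N

40.106 N


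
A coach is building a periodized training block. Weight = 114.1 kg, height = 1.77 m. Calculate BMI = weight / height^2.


height^2 = 1.77^2 = 3.1329
BMI = 114.1 / 3.1329 = 36.42 kg/m^2

36.42 kg/m^2


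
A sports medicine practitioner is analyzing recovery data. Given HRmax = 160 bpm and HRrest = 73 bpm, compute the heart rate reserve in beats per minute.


Heart rate reserve = maximum HR minus resting HR
HRR = 160 - 73 = 87 bpm

87 bpm


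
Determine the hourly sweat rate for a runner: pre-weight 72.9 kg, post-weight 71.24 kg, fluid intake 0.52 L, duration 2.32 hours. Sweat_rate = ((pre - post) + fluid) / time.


Mass lost = 72.9 - 71.24 = 1.66 kg
Add fluid consumed: 1.66 + 0.52 = 2.18 L total sweat
Sweat rate = 2.18 / 2.32 = 0.94 L/h

0.94 L/h


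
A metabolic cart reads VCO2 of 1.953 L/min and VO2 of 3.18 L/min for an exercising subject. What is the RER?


RER = VCO2 / VO2 = 1.953 / 3.18 = 0.6142

0.6142


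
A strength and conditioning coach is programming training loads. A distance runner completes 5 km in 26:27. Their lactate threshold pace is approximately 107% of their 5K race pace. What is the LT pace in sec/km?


Convert to seconds: 26 min 27 s = 1587 s
Pace per km = 1587 / 5 = 317.4 s/km
LT pace = 317.4 * 1.07 = 339.62 s/km

339.62 s/km


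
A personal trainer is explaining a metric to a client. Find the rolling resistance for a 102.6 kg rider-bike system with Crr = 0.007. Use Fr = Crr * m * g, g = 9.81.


m * g = 102.6 * 9.81 = 1006.506 N
Fr = 0.007 * 1006.506 = 7.046 N

7.046 N


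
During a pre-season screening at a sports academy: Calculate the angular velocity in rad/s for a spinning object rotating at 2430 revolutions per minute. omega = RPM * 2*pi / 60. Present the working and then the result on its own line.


omega = RPM * 2*pi / 60
= 2430 * 6.28318531 / 60
= 254.469 rad/s

254.469 rad/s


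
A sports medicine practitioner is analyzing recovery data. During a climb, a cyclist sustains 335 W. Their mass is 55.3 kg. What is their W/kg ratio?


Power-to-weight = 335 W / 55.3 kg
= 6.058 W/kg

6.058 W/kg


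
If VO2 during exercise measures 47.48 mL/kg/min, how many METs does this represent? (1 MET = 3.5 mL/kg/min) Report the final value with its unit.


METs = VO2 / 3.5 = 47.48 / 3.5 = 13.57

13.57 METs


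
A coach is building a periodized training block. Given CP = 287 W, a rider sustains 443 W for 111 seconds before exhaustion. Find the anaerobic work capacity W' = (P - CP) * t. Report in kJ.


Excess power = 443 - 287 = 156 W
Work above CP = 156 * 111 = 17316 J
W' = 17.316 kJ

17.316 kJ


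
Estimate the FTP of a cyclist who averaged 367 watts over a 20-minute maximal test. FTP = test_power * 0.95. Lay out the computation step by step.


FTP = 367 * 0.95 = 348.65 W

348.65 W


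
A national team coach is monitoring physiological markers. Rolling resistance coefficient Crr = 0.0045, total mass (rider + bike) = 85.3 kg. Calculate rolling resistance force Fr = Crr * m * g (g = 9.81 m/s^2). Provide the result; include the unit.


Fr = Crr * m * g
= 0.0045 * 85.3 * 9.81
= 3.766 N

3.766 N


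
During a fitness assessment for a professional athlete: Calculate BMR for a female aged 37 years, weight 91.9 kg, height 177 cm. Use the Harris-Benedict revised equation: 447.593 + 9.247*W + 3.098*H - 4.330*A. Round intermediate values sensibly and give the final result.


Substituting values:
W term = 9.247 * 91.9 = 849.7993
H term = 3.098 * 177 = 548.346
A term = 4.330 * 37 = 160.21
BMR = 1685.53 kcal/day

1685.53 kcal/day


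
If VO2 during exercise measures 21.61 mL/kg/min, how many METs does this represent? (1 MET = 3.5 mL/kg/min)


METs = VO2 / 3.5 = 21.61 / 3.5 = 6.17

6.17 METs


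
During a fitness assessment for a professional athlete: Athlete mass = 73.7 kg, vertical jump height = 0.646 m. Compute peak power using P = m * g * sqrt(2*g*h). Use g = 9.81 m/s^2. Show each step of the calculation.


sqrt(2 * 9.81 * 0.646) = sqrt(12.67452) = 3.560129 m/s
P = 73.7 * 9.81 * 3.560129
= 2573.96 W

2573.96 W


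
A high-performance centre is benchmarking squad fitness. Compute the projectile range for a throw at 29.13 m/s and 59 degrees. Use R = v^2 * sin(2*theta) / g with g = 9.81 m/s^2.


Two times the angle = 118 degrees
sin(118) = 0.882948
R = 848.5569 * 0.882948 / 9.81 = 76.374 m

76.374 m


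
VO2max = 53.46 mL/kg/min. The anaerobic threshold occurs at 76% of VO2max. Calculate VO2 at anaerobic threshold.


AT fraction = 76 / 100 = 0.76
AT VO2 = 53.46 * 0.76
= 40.63 mL/kg/min

40.63 mL/kg/min


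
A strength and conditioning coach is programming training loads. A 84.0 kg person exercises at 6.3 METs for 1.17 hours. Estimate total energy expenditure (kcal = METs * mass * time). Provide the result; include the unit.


Energy = METs * mass(kg) * time(h)
= 6.3 * 84.0 * 1.17
= 619.16 kcal

619.16 kcal


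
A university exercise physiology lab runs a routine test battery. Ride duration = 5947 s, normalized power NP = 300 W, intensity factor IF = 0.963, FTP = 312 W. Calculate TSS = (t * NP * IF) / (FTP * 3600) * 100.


Numerator = 5947 * 300 * 0.963 = 1718088.3
Denominator = 312 * 3600 = 1123200
TSS = 1718088.3 / 1123200 * 100
= 152.96

152.96 TSS


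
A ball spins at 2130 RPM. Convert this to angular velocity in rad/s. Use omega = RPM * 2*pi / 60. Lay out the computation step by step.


omega = 2130 * 2 * pi / 60
= 2130 * 6.28318531 / 60
= 13383.185 / 60
= 223.053 rad/s

223.053 rad/s


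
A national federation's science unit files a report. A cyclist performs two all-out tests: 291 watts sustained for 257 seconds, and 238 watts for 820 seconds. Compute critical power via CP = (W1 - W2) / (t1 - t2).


W1 = P1 * t1 = 291 * 257 = 74787 J
W2 = P2 * t2 = 238 * 820 = 195160 J
CP = (74787 - 195160) / (257 - 820)
= 213.81 W

213.81 W


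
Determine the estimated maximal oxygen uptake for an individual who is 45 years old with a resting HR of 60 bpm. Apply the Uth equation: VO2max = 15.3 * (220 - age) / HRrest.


HRmax = 220 - 45 = 175
VO2max = 15.3 * (175 / 60)
= 15.3 * 2.9167
= 44.63 mL/kg/min

44.63 mL/kg/min


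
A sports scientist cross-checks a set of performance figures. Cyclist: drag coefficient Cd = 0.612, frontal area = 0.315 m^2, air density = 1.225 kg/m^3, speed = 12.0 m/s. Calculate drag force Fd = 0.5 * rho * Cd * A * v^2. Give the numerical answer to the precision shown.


v^2 = 12.0^2 = 144.0
Fd = 0.5 * 1.225 * 0.612 * 0.315 * 144.0
= 17.003 N

17.003 N


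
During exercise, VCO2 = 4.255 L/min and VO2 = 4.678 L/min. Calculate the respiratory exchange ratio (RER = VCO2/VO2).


RER = VCO2 / VO2
= 4.255 / 4.678
= 0.9096

0.9096


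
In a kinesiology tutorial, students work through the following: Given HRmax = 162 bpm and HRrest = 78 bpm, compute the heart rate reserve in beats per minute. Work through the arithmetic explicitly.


Heart rate reserve = maximum HR minus resting HR
HRR = 162 - 78 = 84 bpm

84 bpm


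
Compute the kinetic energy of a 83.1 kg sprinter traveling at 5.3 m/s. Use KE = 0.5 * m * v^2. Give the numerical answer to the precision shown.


Velocity squared = 28.09
KE = 0.5 * 83.1 * 28.09 = 1167.14 J

1167.14 J


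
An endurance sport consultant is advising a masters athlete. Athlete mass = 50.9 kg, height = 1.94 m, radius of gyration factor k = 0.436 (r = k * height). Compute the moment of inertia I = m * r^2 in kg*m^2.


r = k * height = 0.436 * 1.94 = 0.84584 m
r^2 = 0.84584^2 = 0.715445
I = 50.9 * 0.715445 = 36.416 kg*m^2

36.416 kg*m^2


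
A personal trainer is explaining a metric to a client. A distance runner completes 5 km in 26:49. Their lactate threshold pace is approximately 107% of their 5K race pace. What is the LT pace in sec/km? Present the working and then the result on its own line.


Convert to seconds: 26 min 49 s = 1609 s
Pace per km = 1609 / 5 = 321.8 s/km
LT pace = 321.8 * 1.07 = 344.33 s/km

344.33 s/km


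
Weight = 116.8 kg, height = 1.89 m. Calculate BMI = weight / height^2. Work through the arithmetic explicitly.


height^2 = 1.89^2 = 3.5721
BMI = 116.8 / 3.5721 = 32.7 kg/m^2

32.7 kg/m^2


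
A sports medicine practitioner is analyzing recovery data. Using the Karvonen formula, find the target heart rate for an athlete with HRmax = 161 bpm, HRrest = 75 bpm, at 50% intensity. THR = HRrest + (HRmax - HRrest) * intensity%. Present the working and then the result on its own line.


HRR = 161 - 75 = 86
THR = 75 + 86 * 0.5
= 75 + 43.0
= 118.0 bpm

118.0 bpm


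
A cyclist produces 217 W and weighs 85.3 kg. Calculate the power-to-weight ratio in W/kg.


P/W = power / mass
= 217 / 85.3
= 2.544 W/kg

2.544 W/kg


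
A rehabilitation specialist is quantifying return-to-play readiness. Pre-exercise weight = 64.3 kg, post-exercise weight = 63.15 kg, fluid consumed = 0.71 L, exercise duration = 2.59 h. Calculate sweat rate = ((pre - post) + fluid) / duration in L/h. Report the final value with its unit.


Weight loss = 64.3 - 63.15 = 1.15 kg (approx L)
Total sweat = 1.15 + 0.71 = 1.86 L
Sweat rate = 1.86 / 2.59 = 0.718 L/h

0.718 L/h


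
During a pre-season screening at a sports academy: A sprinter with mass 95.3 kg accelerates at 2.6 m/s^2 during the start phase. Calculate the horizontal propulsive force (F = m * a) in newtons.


F = m * a
= 95.3 * 2.6
= 247.78 N

247.78 N


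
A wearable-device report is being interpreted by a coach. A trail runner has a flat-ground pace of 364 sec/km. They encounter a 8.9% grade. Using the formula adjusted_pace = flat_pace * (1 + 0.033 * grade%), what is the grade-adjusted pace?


Grade factor = 1 + 0.033 * 8.9 = 1.2937
Adjusted = 364 * 1.2937 = 470.91 sec/km

470.91 s/km


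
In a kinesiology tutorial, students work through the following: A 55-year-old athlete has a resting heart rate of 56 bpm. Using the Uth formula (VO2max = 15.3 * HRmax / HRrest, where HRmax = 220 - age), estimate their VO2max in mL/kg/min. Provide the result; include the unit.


HRmax = 220 - 55 = 165 bpm
Ratio = HRmax / HRrest = 165 / 56 = 2.9464
VO2max = 15.3 * 2.9464 = 45.08 mL/kg/min

45.08 mL/kg/min


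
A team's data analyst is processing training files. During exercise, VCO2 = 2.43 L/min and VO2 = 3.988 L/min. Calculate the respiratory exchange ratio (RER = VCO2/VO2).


RER = VCO2 / VO2
= 2.43 / 3.988
= 0.6093

0.6093


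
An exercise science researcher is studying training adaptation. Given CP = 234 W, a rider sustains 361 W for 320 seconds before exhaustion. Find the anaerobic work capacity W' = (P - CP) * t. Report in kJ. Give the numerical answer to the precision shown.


Excess power = 361 - 234 = 127 W
Work above CP = 127 * 320 = 40640 J
W' = 40.64 kJ

40.64 kJ


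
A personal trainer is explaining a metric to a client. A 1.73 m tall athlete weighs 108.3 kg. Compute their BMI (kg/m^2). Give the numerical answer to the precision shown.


height^2 = 2.9929 m^2
BMI = 108.3 / 2.9929 = 36.19 kg/m^2

36.19 kg/m^2


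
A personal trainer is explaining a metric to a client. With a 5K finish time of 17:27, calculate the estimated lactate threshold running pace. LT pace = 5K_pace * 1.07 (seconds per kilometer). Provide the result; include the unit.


Race duration = 1047 s for 5 km
Average pace = 1047 / 5 = 209.4 s/km
LT pace = 209.4 * 1.07
= 224.06 s/km

224.06 s/km


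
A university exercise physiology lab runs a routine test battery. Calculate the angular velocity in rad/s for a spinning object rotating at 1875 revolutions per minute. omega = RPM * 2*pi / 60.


omega = RPM * 2*pi / 60
= 1875 * 6.28318531 / 60
= 196.35 rad/s

196.35 rad/s


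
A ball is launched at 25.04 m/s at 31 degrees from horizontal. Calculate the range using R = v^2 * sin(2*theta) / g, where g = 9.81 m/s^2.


sin(2 * 31) = sin(62) = 0.882948
v^2 = 25.04^2 = 627.0016
R = 627.0016 * 0.882948 / 9.81
= 56.433 m

56.433 m


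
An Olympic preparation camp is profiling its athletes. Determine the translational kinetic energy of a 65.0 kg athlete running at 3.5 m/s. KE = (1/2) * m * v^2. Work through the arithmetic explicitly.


KE = 0.5 * m * v^2
= 0.5 * 65.0 * 3.5^2
= 0.5 * 65.0 * 12.25
= 398.13 J

398.13 J


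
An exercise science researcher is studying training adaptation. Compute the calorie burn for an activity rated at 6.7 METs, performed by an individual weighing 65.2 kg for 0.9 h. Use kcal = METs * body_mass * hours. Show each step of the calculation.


Product of METs and mass = 6.7 * 65.2 = 436.84
Total kcal = 436.84 * 0.9 = 393.16 kcal

393.16 kcal


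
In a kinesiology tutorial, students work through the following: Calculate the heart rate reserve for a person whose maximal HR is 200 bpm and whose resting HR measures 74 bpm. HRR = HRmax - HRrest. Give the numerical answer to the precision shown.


HRmax = 200 bpm
HRrest = 74 bpm
HRR = 200 - 74 = 126 bpm

126 bpm


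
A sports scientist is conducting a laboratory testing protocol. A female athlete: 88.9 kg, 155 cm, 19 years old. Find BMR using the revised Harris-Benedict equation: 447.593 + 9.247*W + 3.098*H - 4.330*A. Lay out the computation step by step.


Intercept = 447.593
Weight contribution = 9.247 * 88.9 = 822.0583
Height contribution = 3.098 * 155 = 480.19
Age contribution = 4.33 * 19 = 82.27
BMR = 447.593 + 822.0583 + 480.19 - 82.27
= 1667.57 kcal/day

1667.57 kcal/day


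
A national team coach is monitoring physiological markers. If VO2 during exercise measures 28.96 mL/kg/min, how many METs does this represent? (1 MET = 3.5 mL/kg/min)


METs = VO2 / 3.5 = 28.96 / 3.5 = 8.27

8.27 METs


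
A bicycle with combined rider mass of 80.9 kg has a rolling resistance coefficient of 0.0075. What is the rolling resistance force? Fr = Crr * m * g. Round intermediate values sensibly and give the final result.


Fr = 0.0075 * 80.9 * 9.81
= 0.60675 * 9.81
= 5.952 N

5.952 N


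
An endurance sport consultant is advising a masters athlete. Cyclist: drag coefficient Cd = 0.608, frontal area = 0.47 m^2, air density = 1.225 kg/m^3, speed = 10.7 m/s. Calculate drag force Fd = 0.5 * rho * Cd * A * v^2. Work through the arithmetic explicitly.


v^2 = 10.7^2 = 114.49
Fd = 0.5 * 1.225 * 0.608 * 0.47 * 114.49
= 20.039 N

20.039 N


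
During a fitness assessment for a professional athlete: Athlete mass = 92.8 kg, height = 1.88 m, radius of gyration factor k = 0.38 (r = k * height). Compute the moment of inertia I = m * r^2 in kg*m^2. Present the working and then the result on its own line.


r = k * height = 0.38 * 1.88 = 0.7144 m
r^2 = 0.7144^2 = 0.510367
I = 92.8 * 0.510367 = 47.362 kg*m^2

47.362 kg*m^2


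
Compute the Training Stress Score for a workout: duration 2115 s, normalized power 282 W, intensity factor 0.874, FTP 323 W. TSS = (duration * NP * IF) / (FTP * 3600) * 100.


Product = 2115 * 282 * 0.874 = 521279.82
Base = 323 * 3600 = 1162800
TSS = 521279.82 / 1162800 * 100 = 44.83

44.83 TSS


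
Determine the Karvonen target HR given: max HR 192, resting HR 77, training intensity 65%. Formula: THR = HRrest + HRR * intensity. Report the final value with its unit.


HRR = HRmax - HRrest = 192 - 77 = 115
THR = 77 + 115 * 0.65
= 151.75 bpm

151.75 bpm


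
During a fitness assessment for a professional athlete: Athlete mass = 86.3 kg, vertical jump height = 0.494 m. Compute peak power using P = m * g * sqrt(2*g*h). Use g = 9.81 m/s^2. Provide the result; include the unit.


sqrt(2 * 9.81 * 0.494) = sqrt(9.69228) = 3.113243 m/s
P = 86.3 * 9.81 * 3.113243
= 2635.68 W

2635.68 W


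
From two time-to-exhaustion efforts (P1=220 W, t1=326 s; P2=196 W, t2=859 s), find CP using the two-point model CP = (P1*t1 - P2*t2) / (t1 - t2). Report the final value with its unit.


Work in trial 1 = 71720 J
Work in trial 2 = 168364 J
Delta work = -96644 J
Delta time = -533 s
CP = -96644 / -533 = 181.32 W

181.32 W


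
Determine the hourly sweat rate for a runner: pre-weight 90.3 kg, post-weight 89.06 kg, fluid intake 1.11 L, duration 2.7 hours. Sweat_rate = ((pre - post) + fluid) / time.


Mass lost = 90.3 - 89.06 = 1.24 kg
Add fluid consumed: 1.24 + 1.11 = 2.35 L total sweat
Sweat rate = 2.35 / 2.7 = 0.87 L/h

0.87 L/h


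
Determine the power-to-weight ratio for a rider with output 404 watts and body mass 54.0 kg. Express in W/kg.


P/W = 404 / 54.0 = 7.481 W/kg

7.481 W/kg


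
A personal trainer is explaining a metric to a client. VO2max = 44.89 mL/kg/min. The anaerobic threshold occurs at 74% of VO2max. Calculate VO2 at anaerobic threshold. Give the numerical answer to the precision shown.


AT fraction = 74 / 100 = 0.74
AT VO2 = 44.89 * 0.74
= 33.22 mL/kg/min

33.22 mL/kg/min


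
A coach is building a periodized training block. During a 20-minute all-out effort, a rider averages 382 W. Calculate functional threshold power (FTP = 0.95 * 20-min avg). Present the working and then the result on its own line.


FTP = 0.95 * 382
= 362.9 W

362.9 W


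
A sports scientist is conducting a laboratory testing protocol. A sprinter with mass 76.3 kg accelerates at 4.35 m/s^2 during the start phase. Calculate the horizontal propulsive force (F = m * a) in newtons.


F = m * a
= 76.3 * 4.35
= 331.91 N

331.91 N


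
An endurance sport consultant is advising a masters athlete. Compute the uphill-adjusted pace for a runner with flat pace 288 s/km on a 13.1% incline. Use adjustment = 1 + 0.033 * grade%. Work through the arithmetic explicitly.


Adjustment factor = 1 + 0.033 * 13.1 = 1.4323
Grade-adjusted pace = 288 * 1.4323 = 412.5 s/km

412.5 s/km


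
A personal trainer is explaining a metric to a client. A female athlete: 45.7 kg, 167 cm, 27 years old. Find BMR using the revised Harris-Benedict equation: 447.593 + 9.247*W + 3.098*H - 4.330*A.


Intercept = 447.593
Weight contribution = 9.247 * 45.7 = 422.5879
Height contribution = 3.098 * 167 = 517.366
Age contribution = 4.33 * 27 = 116.91
BMR = 447.593 + 422.5879 + 517.366 - 116.91
= 1270.64 kcal/day

1270.64 kcal/day


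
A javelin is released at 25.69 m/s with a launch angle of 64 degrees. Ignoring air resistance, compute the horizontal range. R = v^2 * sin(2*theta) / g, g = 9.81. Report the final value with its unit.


Launch speed squared = 659.9761
sin(2 * 64 deg) = 0.788011
Range = 659.9761 * 0.788011 / 9.81
= 53.014 m

53.014 m


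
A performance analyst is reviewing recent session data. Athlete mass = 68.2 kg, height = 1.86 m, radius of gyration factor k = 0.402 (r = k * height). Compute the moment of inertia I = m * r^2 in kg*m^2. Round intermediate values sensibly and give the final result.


r = k * height = 0.402 * 1.86 = 0.74772 m
r^2 = 0.74772^2 = 0.559085
I = 68.2 * 0.559085 = 38.13 kg*m^2

38.13 kg*m^2


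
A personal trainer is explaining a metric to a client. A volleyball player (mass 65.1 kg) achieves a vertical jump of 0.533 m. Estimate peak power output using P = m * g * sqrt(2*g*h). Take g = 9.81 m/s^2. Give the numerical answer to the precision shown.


2 * g * h = 2 * 9.81 * 0.533 = 10.45746
sqrt(10.45746) = 3.2338 m/s
P = 65.1 * 9.81 * 3.2338 = 2065.2 W

2065.2 W


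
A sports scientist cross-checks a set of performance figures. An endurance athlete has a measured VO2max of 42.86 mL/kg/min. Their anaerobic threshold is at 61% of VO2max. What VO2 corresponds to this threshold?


Anaerobic threshold VO2 = VO2max * 61%
= 42.86 * 0.61
= 26.14 mL/kg/min

26.14 mL/kg/min


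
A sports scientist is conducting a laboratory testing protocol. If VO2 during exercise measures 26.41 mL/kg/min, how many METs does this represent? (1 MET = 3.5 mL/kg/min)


METs = VO2 / 3.5 = 26.41 / 3.5 = 7.55

7.55 METs


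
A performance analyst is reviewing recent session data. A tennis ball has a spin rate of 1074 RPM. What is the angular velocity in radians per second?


Convert RPM to rad/s: multiply by 2*pi and divide by 60
omega = 1074 * 2 * pi / 60
= 112.469 rad/s

112.469 rad/s


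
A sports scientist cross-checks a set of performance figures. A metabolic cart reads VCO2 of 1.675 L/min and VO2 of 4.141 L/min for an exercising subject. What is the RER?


RER = VCO2 / VO2 = 1.675 / 4.141 = 0.4045

0.4045


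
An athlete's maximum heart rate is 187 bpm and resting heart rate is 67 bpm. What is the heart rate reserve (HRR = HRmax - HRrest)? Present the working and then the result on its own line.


HRR = HRmax - HRrest
= 187 - 67
= 120 bpm

120 bpm


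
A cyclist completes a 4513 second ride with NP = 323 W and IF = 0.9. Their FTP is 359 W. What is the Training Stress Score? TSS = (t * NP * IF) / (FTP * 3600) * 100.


t * NP * IF = 4513 * 323 * 0.9 = 1311929.1
FTP * 3600 = 1292400
TSS = (1311929.1 / 1292400) * 100 = 101.51

101.51 TSS


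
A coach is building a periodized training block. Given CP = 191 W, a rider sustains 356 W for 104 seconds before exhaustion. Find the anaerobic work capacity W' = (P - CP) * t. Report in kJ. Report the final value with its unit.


Excess power = 356 - 191 = 165 W
Work above CP = 165 * 104 = 17160 J
W' = 17.16 kJ

17.16 kJ


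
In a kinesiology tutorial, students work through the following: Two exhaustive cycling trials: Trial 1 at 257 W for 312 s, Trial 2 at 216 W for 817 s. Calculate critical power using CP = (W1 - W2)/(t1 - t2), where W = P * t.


W1 = 257 * 312 = 80184 J
W2 = 216 * 817 = 176472 J
CP = (80184 - 176472) / (312 - 817)
= -96288 / -505
= 190.67 W

190.67 W


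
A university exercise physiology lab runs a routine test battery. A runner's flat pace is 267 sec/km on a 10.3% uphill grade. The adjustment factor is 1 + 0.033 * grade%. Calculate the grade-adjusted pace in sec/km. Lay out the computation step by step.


Factor = 1 + 0.033 * 10.3 = 1.3399
Adjusted pace = 267 * 1.3399
= 357.75 sec/km

357.75 s/km


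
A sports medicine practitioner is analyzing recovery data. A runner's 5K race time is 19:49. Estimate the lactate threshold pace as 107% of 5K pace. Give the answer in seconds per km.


Total race time = 19*60 + 49 = 1189 seconds
5K pace = 1189 / 5 = 237.8 sec/km
LT pace = 237.8 * 1.07 = 254.45 sec/km

254.45 s/km


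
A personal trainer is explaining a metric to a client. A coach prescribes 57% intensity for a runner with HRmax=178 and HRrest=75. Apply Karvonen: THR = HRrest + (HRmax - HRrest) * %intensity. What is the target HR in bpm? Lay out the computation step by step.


Heart rate reserve = 178 - 75 = 103
Intensity fraction = 57 / 100 = 0.57
THR = 75 + 103 * 0.57 = 133.71 bpm

133.71 bpm


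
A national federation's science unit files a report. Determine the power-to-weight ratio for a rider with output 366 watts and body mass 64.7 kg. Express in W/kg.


P/W = 366 / 64.7 = 5.657 W/kg

5.657 W/kg


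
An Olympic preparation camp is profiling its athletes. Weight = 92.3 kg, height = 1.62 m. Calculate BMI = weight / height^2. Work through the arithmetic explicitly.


height^2 = 1.62^2 = 2.6244
BMI = 92.3 / 2.6244 = 35.17 kg/m^2

35.17 kg/m^2


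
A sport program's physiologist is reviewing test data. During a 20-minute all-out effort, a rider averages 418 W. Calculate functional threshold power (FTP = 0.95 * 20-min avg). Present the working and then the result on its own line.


FTP = 0.95 * 418
= 397.1 W

397.1 W


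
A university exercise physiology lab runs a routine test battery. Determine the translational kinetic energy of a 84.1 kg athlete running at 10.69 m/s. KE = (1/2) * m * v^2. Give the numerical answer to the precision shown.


KE = 0.5 * m * v^2
= 0.5 * 84.1 * 10.69^2
= 0.5 * 84.1 * 114.2761
= 4805.31 J

4805.31 J


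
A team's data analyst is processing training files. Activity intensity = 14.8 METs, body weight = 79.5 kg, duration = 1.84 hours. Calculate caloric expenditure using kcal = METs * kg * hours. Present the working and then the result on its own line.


kcal = 14.8 * 79.5 * 1.84
= 1176.6 * 1.84
= 2164.94 kcal

2164.94 kcal


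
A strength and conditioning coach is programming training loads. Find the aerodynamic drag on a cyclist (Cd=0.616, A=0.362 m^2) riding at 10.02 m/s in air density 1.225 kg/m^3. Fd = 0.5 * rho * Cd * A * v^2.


Fd = 0.5 * 1.225 * 0.616 * 0.362 * 10.02^2
= 0.5 * 1.225 * 0.616 * 0.362 * 100.4004
= 13.713 N

13.713 N
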